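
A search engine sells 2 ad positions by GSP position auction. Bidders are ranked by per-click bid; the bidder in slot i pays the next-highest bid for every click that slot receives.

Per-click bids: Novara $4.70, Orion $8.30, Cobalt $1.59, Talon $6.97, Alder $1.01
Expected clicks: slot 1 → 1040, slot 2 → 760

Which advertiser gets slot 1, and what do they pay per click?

Per-click bids in order: $8.30 (Orion) > $6.97 (Talon) > $4.70 (Novara) > …
Slot 1 goes to the first-ranked bidder, Orion, who pays the next bid down: $6.97/click.

Orion; $6.97 per click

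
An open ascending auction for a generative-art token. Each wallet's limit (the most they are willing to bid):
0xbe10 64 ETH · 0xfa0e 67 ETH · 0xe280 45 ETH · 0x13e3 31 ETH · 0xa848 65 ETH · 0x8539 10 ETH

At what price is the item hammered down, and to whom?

Sorting limits: 67 (0xfa0e) > 65 (0xa848) > 64 (0xbe10) > 45 (0xe280) > 31 (0x13e3) > 10 (0x8539)
Once the price passes 65 ETH, only 0xfa0e is left; the hammer falls at 0xa848's limit of 65 ETH.

0xfa0e wins at 65 ETH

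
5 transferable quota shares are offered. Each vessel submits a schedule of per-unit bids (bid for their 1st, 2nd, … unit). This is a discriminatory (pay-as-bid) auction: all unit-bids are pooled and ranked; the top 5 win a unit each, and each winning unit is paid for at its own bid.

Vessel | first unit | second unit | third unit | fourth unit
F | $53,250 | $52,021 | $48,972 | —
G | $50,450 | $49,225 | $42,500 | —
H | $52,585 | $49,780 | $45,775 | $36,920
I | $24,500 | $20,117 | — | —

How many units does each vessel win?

F 2, G 1, H 2

Merging the schedules and taking the best 5: 53,250 (F-1), 52,585 (H-1), 52,021 (F-2), 50,450 (G-1), 49,780 (H-2)
Next rejected bid: $49,225 (not a price — pay-as-bid).
Allocation: F 2, G 1, H 2.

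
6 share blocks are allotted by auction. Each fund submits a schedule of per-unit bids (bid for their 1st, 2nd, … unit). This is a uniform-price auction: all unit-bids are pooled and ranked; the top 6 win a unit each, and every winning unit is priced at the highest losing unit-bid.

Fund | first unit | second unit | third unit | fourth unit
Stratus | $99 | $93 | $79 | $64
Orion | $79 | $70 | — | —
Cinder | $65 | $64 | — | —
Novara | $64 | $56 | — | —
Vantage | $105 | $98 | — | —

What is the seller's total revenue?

Total revenue: $420

Merging the schedules and taking the best 6: 105 (Vantage-1), 99 (Stratus-1), 98 (Vantage-2), 93 (Stratus-2), 79 (Stratus-3), 79 (Orion-1)
Highest rejected unit-bid = $70.
Allocation: Orion 1, Stratus 3, Vantage 2. Every unit priced at $70.
Revenue = 6 × 70 = $420.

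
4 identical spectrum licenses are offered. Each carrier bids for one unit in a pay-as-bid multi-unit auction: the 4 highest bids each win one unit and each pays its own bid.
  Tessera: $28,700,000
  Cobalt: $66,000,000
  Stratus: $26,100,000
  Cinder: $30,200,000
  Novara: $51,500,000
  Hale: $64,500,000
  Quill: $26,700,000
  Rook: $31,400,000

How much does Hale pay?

Hale pays $64,500,000

Sorting: 66,000,000 (Cobalt), 64,500,000 (Hale), 51,500,000 (Novara), 31,400,000 (Rook), 30,200,000 (Cinder), 28,700,000 (Tessera), …
Winners (4 units): Cobalt, Hale, Novara, Rook.
Hale wins → own bid $64,500,000.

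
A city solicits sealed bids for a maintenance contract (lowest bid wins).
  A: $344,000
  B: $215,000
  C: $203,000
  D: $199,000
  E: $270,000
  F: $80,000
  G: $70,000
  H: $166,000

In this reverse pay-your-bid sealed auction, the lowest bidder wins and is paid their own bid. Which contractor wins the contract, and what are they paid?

Bids in order: 70,000 (G) < 80,000 (F) < 166,000 (H) < 199,000 (D) < 203,000 (C) < 215,000 (B) < …
G has the lowest bid and is paid exactly that: $70,000.

G is paid $70,000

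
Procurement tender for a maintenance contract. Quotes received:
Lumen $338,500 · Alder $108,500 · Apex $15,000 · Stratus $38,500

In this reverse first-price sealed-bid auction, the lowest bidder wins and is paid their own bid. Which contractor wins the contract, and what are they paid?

Apex is paid $15,000

Bids in order: 15,000 (Apex) < 38,500 (Stratus) < 108,500 (Alder) < 338,500 (Lumen)
Apex has the lowest bid and is paid exactly that: $15,000.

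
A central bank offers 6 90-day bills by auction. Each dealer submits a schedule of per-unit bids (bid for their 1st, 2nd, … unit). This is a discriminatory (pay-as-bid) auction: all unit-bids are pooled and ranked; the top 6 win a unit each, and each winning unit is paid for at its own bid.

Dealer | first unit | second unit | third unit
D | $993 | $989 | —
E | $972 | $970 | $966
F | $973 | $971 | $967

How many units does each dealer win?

D 2, E 2, F 2

Merging the schedules and taking the best 6: 993 (D-1), 989 (D-2), 973 (F-1), 972 (E-1), 971 (F-2), 970 (E-2)
Next rejected bid: $967 (not a price — pay-as-bid).
Allocation: D 2, E 2, F 2.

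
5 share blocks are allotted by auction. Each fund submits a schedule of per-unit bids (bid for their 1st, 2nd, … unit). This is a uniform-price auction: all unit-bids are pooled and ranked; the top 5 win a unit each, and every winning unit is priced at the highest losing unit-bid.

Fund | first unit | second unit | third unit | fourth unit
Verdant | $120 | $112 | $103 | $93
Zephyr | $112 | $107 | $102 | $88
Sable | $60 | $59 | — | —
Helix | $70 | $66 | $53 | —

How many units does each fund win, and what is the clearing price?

Verdant 3, Zephyr 2; clearing price $102

All unit-bids, highest first — top 5: 120 (Verdant-1), 112 (Verdant-2), 112 (Zephyr-1), 107 (Zephyr-2), 103 (Verdant-3)
First bid not allocated: $102.
Allocation: Verdant 3, Zephyr 2.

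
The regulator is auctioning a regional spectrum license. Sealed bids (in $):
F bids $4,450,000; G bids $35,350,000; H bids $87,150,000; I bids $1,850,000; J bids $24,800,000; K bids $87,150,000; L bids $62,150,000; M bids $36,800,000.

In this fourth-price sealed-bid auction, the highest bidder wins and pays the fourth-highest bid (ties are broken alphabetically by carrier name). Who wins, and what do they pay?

Sorting bids: 87,150,000 (H) > 87,150,000 (K) > 62,150,000 (L) > 36,800,000 (M) > 35,350,000 (G) > 24,800,000 (J) > …
Tie at $87,150,000 → H wins by tie-break.
H is highest; pays the fourth-highest bid, $36,800,000.

H pays $36,800,000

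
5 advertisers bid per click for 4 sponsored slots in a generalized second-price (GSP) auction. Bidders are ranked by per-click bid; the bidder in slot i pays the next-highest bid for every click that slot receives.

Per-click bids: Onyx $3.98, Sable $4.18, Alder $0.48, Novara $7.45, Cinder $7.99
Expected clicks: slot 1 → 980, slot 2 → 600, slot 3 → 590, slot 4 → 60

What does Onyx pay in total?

Per-click bids in order: $7.99 (Cinder) > $7.45 (Novara) > $4.18 (Sable) > $3.98 (Onyx) > $0.48 (Alder)
Onyx holds slot 4 → pays next bid $0.48 × 60 clicks = $28.80.

Onyx pays $28.80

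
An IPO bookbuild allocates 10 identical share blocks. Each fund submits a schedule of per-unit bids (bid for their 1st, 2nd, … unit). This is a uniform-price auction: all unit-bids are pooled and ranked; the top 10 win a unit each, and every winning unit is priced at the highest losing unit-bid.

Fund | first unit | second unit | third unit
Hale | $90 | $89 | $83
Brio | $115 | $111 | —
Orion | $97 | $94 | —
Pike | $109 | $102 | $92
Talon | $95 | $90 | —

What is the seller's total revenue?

Pooled unit-bids ranked (top 10): 115 (Brio-1), 111 (Brio-2), 109 (Pike-1), 102 (Pike-2), 97 (Orion-1), 95 (Talon-1), 94 (Orion-2), 92 (Pike-3), 90 (Hale-1), 90 (Talon-2)
First bid not allocated: $89.
Allocation: Brio 2, Hale 1, Orion 2, Pike 3, Talon 2. Every unit priced at $89.
Revenue = 10 × 89 = $890.

Total revenue: $890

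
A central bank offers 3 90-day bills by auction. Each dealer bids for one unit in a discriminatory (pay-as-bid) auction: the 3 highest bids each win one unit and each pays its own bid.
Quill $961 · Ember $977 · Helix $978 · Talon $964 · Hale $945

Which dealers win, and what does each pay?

Ordering the bids: 978 (Helix), 977 (Ember), 964 (Talon), 961 (Quill), 945 (Hale)
Winners (3 units): Helix, Ember, Talon.
Each winner pays its own bid: Helix $978, Ember $977, Talon $964.

Helix $978, Ember $977, Talon $964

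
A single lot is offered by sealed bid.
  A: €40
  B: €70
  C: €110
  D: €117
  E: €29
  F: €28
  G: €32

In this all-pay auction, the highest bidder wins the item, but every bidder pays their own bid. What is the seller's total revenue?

Total revenue: €426

Bids ranked: 117 (D) > 110 (C) > 70 (B) > 40 (A) > 32 (G) > 29 (E) > …
Every bidder forfeits their bid regardless of winning.
Revenue = 40 + 70 + 110 + 117 + 29 + 28 + 32 = €426.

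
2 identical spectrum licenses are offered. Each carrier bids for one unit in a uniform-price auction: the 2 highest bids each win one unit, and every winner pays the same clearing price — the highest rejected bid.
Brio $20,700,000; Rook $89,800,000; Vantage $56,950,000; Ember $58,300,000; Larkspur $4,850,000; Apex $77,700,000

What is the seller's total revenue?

Total revenue: $116,600,000

Bids ranked high→low: 89,800,000 (Rook), 77,700,000 (Apex), 58,300,000 (Ember), 56,950,000 (Vantage), …
Top 2: Rook, Apex.
Highest unsuccessful bid: $58,300,000 → clearing price.
Total revenue = 2 × $58,300,000 = $116,600,000.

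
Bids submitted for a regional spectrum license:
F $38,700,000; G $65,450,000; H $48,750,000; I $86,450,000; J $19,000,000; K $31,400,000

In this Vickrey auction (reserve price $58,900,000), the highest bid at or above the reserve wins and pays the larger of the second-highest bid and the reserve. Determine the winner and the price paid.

I pays $65,450,000

Bids in order: 86,450,000 (I) > 65,450,000 (G) > 48,750,000 (H) > 38,700,000 (F) > 31,400,000 (K) > 19,000,000 (J)
Highest eligible bid: I at $86,450,000.
Second-highest bid $65,450,000 exceeds the reserve $58,900,000 → payment $65,450,000.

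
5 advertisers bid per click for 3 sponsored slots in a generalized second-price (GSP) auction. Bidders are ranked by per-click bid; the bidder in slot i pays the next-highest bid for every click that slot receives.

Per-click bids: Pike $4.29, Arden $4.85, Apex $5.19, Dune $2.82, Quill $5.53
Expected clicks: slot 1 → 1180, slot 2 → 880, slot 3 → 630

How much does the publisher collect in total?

Sorting advertisers: $5.53 (Quill) > $5.19 (Apex) > $4.85 (Arden) > $4.29 (Pike) > …
Slot 1: Quill pays $5.19 × 1180 = $6124.20
Slot 2: Apex pays $4.85 × 880 = $4268.00
Slot 3: Arden pays $4.29 × 630 = $2702.70
Total = $13094.90

Total revenue: $13094.90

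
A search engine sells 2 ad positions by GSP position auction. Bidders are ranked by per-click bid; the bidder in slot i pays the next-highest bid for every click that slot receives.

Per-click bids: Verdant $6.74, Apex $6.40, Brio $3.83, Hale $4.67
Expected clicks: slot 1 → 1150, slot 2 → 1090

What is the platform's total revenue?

Total revenue: $12450.30

Ranked by bid: $6.74 (Verdant) > $6.40 (Apex) > $4.67 (Hale) > …
Slot 1: Verdant pays $6.40 × 1150 = $7360.00
Slot 2: Apex pays $4.67 × 1090 = $5090.30
Total = $12450.30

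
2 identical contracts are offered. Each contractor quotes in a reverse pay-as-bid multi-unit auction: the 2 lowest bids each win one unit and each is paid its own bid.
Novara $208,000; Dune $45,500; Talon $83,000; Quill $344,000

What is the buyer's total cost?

Total cost: $128,500

Sorting: 45,500 (Dune), 83,000 (Talon), 208,000 (Novara), 344,000 (Quill)
Lowest 2: Dune, Talon.
Total cost = 45,500 + 83,000 = $128,500.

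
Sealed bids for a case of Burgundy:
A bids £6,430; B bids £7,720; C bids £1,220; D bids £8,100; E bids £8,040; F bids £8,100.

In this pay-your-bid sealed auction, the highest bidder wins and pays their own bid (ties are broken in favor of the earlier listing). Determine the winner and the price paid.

Bids ranked: 8,100 (D) > 8,100 (F) > 8,040 (E) > 7,720 (B) > 6,430 (A) > 1,220 (C)
D and F tie at £8,100; tie-break gives it to D.
D is highest → pays own bid, £8,100.

D pays £8,100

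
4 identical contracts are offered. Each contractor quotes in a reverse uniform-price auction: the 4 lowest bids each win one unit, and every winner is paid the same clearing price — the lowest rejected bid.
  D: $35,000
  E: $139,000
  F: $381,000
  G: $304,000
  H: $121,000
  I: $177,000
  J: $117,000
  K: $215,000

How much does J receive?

Bids ranked low→high: 35,000 (D), 117,000 (J), 121,000 (H), 139,000 (E), 177,000 (I), 215,000 (K), …
The 4 lowest are D, J, H, E.
Lowest unsuccessful bid: $177,000 → clearing price.
J wins → is paid $177,000.

J is paid $177,000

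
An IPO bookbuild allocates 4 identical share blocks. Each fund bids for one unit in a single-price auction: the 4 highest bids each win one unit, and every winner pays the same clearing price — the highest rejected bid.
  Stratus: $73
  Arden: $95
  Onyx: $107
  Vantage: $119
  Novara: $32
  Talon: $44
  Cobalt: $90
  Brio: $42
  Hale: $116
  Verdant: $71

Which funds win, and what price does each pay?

Vantage, Hale, Onyx, Arden; each pays $90

Sorting: 119 (Vantage), 116 (Hale), 107 (Onyx), 95 (Arden), 90 (Cobalt), 73 (Stratus), …
Winners (4 units): Vantage, Hale, Onyx, Arden.
Clearing price = highest rejected bid = $90.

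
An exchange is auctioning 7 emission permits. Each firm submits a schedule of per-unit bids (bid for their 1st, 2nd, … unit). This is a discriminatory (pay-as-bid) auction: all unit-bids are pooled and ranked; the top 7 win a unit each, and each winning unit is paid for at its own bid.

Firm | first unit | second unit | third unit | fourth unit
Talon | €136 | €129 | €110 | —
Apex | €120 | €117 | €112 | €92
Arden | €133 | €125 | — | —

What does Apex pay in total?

All unit-bids, highest first — top 7: 136 (Talon-1), 133 (Arden-1), 129 (Talon-2), 125 (Arden-2), 120 (Apex-1), 117 (Apex-2), 112 (Apex-3)
Next rejected bid: €110 (not a price — pay-as-bid).
Apex's winning unit-bids: 120 + 117 + 112 = €349.

Apex pays €349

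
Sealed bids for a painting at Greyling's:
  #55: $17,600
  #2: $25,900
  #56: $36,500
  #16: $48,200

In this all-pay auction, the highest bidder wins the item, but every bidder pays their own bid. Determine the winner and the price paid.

Bids ranked: 48,200 (#16) > 36,500 (#56) > 25,900 (#2) > 17,600 (#55)
#16 is highest and takes the item; every bidder forfeits their bid.

#16 pays $48,200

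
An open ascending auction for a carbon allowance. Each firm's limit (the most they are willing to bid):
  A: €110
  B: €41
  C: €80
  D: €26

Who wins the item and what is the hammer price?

A wins at €80

Sorting limits: 110 (A) > 80 (C) > 41 (B) > 26 (D)
Once the price passes €80, only A is left; the hammer falls at C's limit of €80.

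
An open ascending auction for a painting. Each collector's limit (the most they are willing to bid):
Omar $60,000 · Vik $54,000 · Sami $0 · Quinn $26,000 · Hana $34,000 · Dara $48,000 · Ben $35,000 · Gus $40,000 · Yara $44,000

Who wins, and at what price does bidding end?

Open ascending-bid auction: the price rises until one bidder remains; the winner pays the price at which the last rival dropped out.
Sorting limits: 60,000 (Omar) > 54,000 (Vik) > 48,000 (Dara) > 44,000 (Yara) > 40,000 (Gus) > 35,000 (Ben) > …
Bidding ends when Vik exits at $54,000; Omar takes it.

Omar wins at $54,000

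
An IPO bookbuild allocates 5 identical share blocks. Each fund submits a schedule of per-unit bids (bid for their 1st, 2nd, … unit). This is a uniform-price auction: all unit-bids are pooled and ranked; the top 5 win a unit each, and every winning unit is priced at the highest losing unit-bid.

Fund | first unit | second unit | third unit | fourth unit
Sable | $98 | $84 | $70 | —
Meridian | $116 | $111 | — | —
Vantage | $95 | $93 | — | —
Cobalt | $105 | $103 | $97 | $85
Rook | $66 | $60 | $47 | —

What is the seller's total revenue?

Total revenue: $485

All unit-bids, highest first — top 5: 116 (Meridian-1), 111 (Meridian-2), 105 (Cobalt-1), 103 (Cobalt-2), 98 (Sable-1)
The (k+1)-th unit-bid is $97.
Allocation: Cobalt 2, Meridian 2, Sable 1. Every unit priced at $97.
Revenue = 5 × 97 = $485.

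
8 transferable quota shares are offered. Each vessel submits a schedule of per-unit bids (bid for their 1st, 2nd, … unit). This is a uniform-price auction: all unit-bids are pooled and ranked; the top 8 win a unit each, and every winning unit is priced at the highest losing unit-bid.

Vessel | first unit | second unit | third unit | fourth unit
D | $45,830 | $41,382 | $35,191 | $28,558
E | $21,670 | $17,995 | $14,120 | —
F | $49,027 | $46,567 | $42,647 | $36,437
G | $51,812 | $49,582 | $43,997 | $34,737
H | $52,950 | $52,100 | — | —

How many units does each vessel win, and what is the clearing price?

D 1, F 2, G 3, H 2; clearing price $42,647

All unit-bids, highest first — top 8: 52,950 (H-1), 52,100 (H-2), 51,812 (G-1), 49,582 (G-2), 49,027 (F-1), 46,567 (F-2), 45,830 (D-1), 43,997 (G-3)
Highest rejected unit-bid = $42,647.
Allocation: D 1, F 2, G 3, H 2.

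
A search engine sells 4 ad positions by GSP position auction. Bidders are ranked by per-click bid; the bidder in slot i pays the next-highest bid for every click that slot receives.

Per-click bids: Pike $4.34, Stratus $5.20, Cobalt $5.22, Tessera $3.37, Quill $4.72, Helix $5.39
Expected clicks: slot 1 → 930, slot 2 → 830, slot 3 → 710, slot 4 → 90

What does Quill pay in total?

Quill pays $390.60

Per-click bids in order: $5.39 (Helix) > $5.22 (Cobalt) > $5.20 (Stratus) > $4.72 (Quill) > $4.34 (Pike) > …
Quill holds slot 4 → pays next bid $4.34 × 90 clicks = $390.60.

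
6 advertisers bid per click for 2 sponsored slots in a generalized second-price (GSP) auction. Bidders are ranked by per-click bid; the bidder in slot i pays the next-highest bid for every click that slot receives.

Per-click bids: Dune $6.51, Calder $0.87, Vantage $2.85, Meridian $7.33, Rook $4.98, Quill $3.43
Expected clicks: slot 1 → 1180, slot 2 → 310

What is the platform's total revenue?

Total revenue: $9225.60

Per-click bids in order: $7.33 (Meridian) > $6.51 (Dune) > $4.98 (Rook) > …
Slot 1: Meridian pays $6.51 × 1180 = $7681.80
Slot 2: Dune pays $4.98 × 310 = $1543.80
Total = $9225.60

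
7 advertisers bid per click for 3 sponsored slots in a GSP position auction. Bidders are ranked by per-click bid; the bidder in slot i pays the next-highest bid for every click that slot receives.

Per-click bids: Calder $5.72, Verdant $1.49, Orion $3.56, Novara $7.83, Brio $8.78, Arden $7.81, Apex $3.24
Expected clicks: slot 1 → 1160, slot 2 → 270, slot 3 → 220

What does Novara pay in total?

Sorting advertisers: $8.78 (Brio) > $7.83 (Novara) > $7.81 (Arden) > $5.72 (Calder) > …
Novara holds slot 2 → pays next bid $7.81 × 270 clicks = $2108.70.

Novara pays $2108.70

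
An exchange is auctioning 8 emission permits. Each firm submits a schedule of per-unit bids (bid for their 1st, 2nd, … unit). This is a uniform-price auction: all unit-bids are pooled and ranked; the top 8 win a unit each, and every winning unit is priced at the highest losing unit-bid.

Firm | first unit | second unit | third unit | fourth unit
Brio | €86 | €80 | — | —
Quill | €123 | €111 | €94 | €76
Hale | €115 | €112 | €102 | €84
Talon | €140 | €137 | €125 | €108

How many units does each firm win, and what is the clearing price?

Hale 2, Quill 2, Talon 4; clearing price €102

Pooled unit-bids ranked (top 8): 140 (Talon-1), 137 (Talon-2), 125 (Talon-3), 123 (Quill-1), 115 (Hale-1), 112 (Hale-2), 111 (Quill-2), 108 (Talon-4)
Highest rejected unit-bid = €102.
Allocation: Hale 2, Quill 2, Talon 4.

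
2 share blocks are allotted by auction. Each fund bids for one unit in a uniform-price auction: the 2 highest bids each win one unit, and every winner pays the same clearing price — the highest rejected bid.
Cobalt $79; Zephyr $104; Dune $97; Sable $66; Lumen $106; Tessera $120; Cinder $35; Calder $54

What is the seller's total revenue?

Total revenue: $208

Sorting: 120 (Tessera), 106 (Lumen), 104 (Zephyr), 97 (Dune), …
Winners (2 units): Tessera, Lumen.
First losing bid is Zephyr's $104, which sets the uniform price.
Total revenue = 2 × $104 = $208.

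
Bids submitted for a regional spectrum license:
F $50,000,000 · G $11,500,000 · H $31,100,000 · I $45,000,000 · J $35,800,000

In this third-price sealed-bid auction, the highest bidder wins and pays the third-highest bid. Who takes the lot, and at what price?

Bids ranked: 50,000,000 (F) > 45,000,000 (I) > 35,800,000 (J) > 31,100,000 (H) > 11,500,000 (G)
F wins; payment is bid #3 in the ranking = $35,800,000.

F pays $35,800,000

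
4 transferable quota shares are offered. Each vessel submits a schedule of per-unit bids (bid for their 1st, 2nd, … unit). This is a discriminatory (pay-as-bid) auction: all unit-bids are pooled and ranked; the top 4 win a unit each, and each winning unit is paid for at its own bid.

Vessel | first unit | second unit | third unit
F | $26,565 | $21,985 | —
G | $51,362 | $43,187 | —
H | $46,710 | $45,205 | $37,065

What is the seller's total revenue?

Merging the schedules and taking the best 4: 51,362 (G-1), 46,710 (H-1), 45,205 (H-2), 43,187 (G-2)
Next rejected bid: $37,065 (not a price — pay-as-bid).
Each winning unit pays its own bid.
Revenue = 51,362 + 46,710 + 45,205 + 43,187 = $186,464.

Total revenue: $186,464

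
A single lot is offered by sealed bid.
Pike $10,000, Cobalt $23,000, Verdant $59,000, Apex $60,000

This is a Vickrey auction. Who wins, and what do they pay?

Vickrey auction: the highest bidder wins and pays the second-highest bid.
Bids in order: 60,000 (Apex) > 59,000 (Verdant) > 23,000 (Cobalt) > 10,000 (Pike)
Apex is highest; pays the second-highest bid, $59,000.

Apex pays $59,000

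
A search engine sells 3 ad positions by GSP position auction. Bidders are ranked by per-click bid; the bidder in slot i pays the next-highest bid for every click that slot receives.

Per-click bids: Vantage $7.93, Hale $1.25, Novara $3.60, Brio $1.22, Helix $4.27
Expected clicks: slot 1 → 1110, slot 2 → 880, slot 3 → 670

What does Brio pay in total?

Brio pays $0.00

Per-click bids in order: $7.93 (Vantage) > $4.27 (Helix) > $3.60 (Novara) > $1.25 (Hale) > …
Brio ranks below slot 3 → no slot, pays nothing.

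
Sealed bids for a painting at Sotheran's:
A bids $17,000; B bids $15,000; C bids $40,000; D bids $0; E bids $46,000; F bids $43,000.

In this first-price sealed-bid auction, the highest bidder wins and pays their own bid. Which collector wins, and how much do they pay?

Rule: the highest bidder wins and pays their own bid.
Bids ranked: 46,000 (E) > 43,000 (F) > 40,000 (C) > 17,000 (A) > 15,000 (B) > 0 (D)
First-price: E pays what they bid, $46,000.

E pays $46,000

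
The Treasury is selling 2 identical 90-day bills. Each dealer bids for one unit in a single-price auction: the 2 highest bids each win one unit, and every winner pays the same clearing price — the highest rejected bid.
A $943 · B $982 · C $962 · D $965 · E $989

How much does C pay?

C pays $0

Sorting: 989 (E), 982 (B), 965 (D), 962 (C), …
Winners (2 units): E, B.
Highest unsuccessful bid: $965 → clearing price.
C does not win → pays $0.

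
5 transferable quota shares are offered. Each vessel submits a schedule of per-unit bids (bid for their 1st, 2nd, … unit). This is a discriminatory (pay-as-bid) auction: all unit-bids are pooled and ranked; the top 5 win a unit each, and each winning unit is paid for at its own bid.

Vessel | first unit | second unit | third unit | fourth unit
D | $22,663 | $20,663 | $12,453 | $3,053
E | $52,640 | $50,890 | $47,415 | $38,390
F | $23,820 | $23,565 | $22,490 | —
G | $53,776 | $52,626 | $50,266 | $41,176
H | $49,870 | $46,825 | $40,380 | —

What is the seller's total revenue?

All unit-bids, highest first — top 5: 53,776 (G-1), 52,640 (E-1), 52,626 (G-2), 50,890 (E-2), 50,266 (G-3)
Next rejected bid: $49,870 (not a price — pay-as-bid).
Each winning unit pays its own bid.
Revenue = 53,776 + 52,640 + 52,626 + 50,890 + 50,266 = $260,198.

Total revenue: $260,198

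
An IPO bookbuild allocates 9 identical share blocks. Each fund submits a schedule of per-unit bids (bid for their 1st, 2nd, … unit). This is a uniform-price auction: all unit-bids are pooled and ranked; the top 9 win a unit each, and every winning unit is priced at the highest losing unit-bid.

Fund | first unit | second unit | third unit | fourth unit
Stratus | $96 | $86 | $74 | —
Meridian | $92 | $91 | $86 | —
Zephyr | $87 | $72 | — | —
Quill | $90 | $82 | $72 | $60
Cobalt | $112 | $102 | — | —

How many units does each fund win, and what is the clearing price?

Cobalt 2, Meridian 3, Quill 1, Stratus 2, Zephyr 1; clearing price $82

Pooled unit-bids ranked (top 9): 112 (Cobalt-1), 102 (Cobalt-2), 96 (Stratus-1), 92 (Meridian-1), 91 (Meridian-2), 90 (Quill-1), 87 (Zephyr-1), 86 (Stratus-2), 86 (Meridian-3)
Highest rejected unit-bid = $82.
Allocation: Cobalt 2, Meridian 3, Quill 1, Stratus 2, Zephyr 1.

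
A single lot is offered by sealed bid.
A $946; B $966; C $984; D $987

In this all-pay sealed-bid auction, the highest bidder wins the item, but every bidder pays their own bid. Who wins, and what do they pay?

D pays $987

Sorting bids: 987 (D) > 984 (C) > 966 (B) > 946 (A)
D wins with the top bid; all bids are sunk regardless.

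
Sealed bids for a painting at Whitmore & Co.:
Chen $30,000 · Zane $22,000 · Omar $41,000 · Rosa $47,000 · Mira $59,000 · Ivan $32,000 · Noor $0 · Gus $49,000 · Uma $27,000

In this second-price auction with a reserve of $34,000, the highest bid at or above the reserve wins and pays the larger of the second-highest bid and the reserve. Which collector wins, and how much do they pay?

Rule: the highest bid at or above the reserve wins and pays the larger of the second-highest bid and the reserve.
Bids in order: 59,000 (Mira) > 49,000 (Gus) > 47,000 (Rosa) > 41,000 (Omar) > 32,000 (Ivan) > 30,000 (Chen) > …
Mira has the top bid at or above the reserve ($59,000).
Second-highest bid $49,000 exceeds the reserve $34,000 → payment $49,000.

Mira pays $49,000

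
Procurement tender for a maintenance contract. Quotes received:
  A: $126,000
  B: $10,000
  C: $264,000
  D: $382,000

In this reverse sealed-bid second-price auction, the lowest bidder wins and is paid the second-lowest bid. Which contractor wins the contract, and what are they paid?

B is paid $126,000

Bids in order: 10,000 (B) < 126,000 (A) < 264,000 (C) < 382,000 (D)
Second-price: B is paid A's bid of $126,000.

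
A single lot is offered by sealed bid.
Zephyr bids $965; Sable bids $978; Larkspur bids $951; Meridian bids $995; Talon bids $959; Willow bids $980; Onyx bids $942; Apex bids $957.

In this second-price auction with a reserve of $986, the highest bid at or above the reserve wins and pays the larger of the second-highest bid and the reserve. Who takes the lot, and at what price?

Bids ranked: 995 (Meridian) > 980 (Willow) > 978 (Sable) > 965 (Zephyr) > 959 (Talon) > 957 (Apex) > …
Meridian has the top bid at or above the reserve ($995).
max(second-highest $980, reserve $986) = $986.

Meridian pays $986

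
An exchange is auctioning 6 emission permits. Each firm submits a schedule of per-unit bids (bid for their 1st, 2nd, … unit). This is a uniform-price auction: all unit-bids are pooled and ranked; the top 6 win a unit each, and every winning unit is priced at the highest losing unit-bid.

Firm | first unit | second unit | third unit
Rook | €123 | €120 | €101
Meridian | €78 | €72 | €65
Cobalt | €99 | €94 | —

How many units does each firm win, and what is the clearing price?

Cobalt 2, Meridian 1, Rook 3; clearing price €72

Merging the schedules and taking the best 6: 123 (Rook-1), 120 (Rook-2), 101 (Rook-3), 99 (Cobalt-1), 94 (Cobalt-2), 78 (Meridian-1)
The (k+1)-th unit-bid is €72.
Allocation: Cobalt 2, Meridian 1, Rook 3.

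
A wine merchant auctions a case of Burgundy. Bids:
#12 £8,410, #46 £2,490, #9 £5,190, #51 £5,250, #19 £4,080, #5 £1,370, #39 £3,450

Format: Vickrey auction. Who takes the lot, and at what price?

Bids ranked: 8,410 (#12) > 5,250 (#51) > 5,190 (#9) > 4,080 (#19) > 3,450 (#39) > 2,490 (#46) > …
#12 wins with the highest bid; price is set by the runner-up at £5,250.

#12 pays £5,250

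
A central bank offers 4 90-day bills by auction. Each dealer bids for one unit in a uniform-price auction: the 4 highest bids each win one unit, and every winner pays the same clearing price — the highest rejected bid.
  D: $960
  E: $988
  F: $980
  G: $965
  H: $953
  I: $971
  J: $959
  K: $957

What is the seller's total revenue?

Total revenue: $3,840

Bids ranked high→low: 988 (E), 980 (F), 971 (I), 965 (G), 960 (D), 959 (J), …
Top 4: E, F, I, G.
Highest unsuccessful bid: $960 → clearing price.
Total revenue = 4 × $960 = $3,840.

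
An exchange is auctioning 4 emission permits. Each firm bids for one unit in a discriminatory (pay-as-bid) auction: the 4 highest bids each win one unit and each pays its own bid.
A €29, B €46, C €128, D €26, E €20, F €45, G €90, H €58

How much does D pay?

Ordering the bids: 128 (C), 90 (G), 58 (H), 46 (B), 45 (F), 29 (A), …
Top 4: C, G, H, B.
D does not win → €0.

D pays €0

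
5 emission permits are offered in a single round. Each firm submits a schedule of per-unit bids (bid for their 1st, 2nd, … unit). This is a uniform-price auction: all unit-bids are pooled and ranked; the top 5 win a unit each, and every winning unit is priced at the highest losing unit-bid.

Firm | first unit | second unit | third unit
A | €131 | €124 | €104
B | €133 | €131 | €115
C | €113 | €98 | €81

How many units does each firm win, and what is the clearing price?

A 2, B 3; clearing price €113

All unit-bids, highest first — top 5: 133 (B-1), 131 (A-1), 131 (B-2), 124 (A-2), 115 (B-3)
First bid not allocated: €113.
Allocation: A 2, B 3.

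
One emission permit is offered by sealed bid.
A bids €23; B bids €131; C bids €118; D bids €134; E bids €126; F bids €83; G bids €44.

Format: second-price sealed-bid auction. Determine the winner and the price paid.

D pays €131

Second-price sealed-bid auction: the highest bidder wins and pays the second-highest bid.
Sorting bids: 134 (D) > 131 (B) > 126 (E) > 118 (C) > 83 (F) > 44 (G) > …
Second-price: D pays B's bid of €131.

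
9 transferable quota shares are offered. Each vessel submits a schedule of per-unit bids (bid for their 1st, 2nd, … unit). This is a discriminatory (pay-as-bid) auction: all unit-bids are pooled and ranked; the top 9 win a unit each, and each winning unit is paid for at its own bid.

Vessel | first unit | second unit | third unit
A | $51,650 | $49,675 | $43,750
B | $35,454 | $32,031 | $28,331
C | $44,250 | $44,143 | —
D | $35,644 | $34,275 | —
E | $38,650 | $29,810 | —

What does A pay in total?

A pays $145,075

Merging the schedules and taking the best 9: 51,650 (A-1), 49,675 (A-2), 44,250 (C-1), 44,143 (C-2), 43,750 (A-3), 38,650 (E-1), 35,644 (D-1), 35,454 (B-1), 34,275 (D-2)
Next rejected bid: $32,031 (not a price — pay-as-bid).
A's winning unit-bids: 51,650 + 49,675 + 43,750 = $145,075.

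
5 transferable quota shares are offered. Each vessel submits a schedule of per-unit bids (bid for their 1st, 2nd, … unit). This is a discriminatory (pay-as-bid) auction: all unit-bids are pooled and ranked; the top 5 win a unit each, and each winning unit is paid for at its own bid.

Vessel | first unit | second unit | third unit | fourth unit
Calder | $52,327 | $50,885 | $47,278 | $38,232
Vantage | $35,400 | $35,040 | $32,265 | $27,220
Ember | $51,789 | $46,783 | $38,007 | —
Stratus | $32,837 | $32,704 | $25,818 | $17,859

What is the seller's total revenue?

All unit-bids, highest first — top 5: 52,327 (Calder-1), 51,789 (Ember-1), 50,885 (Calder-2), 47,278 (Calder-3), 46,783 (Ember-2)
Next rejected bid: $38,232 (not a price — pay-as-bid).
Each winning unit pays its own bid.
Revenue = 52,327 + 51,789 + 50,885 + 47,278 + 46,783 = $249,062.

Total revenue: $249,062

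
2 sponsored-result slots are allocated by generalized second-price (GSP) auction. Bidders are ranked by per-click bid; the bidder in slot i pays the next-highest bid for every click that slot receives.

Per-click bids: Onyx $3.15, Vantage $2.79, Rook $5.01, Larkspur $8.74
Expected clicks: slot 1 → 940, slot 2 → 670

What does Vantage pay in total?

Ranked by bid: $8.74 (Larkspur) > $5.01 (Rook) > $3.15 (Onyx) > …
Vantage ranks below slot 2 → no slot, pays nothing.

Vantage pays $0.00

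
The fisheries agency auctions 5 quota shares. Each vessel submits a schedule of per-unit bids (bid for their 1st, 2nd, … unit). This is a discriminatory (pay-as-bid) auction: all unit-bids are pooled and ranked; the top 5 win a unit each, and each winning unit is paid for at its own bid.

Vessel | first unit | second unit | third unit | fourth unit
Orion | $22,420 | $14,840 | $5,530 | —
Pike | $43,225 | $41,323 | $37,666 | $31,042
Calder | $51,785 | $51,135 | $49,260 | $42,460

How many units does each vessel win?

Pooled unit-bids ranked (top 5): 51,785 (Calder-1), 51,135 (Calder-2), 49,260 (Calder-3), 43,225 (Pike-1), 42,460 (Calder-4)
Next rejected bid: $41,323 (not a price — pay-as-bid).
Allocation: Calder 4, Pike 1.

Calder 4, Pike 1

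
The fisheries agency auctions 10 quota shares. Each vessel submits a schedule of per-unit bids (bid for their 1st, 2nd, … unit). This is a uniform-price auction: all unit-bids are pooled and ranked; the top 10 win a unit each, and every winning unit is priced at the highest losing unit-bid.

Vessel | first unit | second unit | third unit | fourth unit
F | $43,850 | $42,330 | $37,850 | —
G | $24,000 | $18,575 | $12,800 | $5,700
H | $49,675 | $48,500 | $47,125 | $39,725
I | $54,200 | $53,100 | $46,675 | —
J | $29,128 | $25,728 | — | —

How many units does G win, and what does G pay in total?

Pooled unit-bids ranked (top 10): 54,200 (I-1), 53,100 (I-2), 49,675 (H-1), 48,500 (H-2), 47,125 (H-3), 46,675 (I-3), 43,850 (F-1), 42,330 (F-2), 39,725 (H-4), 37,850 (F-3)
Highest rejected unit-bid = $29,128.
G wins 0 unit(s) at $29,128 each.

G: 0 units, pays $0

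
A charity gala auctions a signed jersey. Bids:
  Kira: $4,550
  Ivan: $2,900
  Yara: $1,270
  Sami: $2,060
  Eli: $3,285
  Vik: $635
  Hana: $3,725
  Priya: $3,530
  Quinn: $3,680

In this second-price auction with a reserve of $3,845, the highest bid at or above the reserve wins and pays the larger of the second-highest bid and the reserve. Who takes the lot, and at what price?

Sorting bids: 4,550 (Kira) > 3,725 (Hana) > 3,680 (Quinn) > 3,530 (Priya) > 3,285 (Eli) > 2,900 (Ivan) > …
Kira has the top bid at or above the reserve ($4,550).
Second-highest bid $3,725 is below the reserve $3,845, so the reserve binds → payment $3,845.

Kira pays $3,845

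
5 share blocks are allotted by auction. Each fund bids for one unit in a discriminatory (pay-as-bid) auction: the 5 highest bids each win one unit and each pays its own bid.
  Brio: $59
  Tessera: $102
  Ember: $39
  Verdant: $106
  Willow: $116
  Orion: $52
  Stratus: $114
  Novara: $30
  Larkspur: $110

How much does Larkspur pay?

Larkspur pays $110

Bids ranked high→low: 116 (Willow), 114 (Stratus), 110 (Larkspur), 106 (Verdant), 102 (Tessera), 59 (Brio), 52 (Orion), …
Top 5: Willow, Stratus, Larkspur, Verdant, Tessera.
Larkspur wins → own bid $110.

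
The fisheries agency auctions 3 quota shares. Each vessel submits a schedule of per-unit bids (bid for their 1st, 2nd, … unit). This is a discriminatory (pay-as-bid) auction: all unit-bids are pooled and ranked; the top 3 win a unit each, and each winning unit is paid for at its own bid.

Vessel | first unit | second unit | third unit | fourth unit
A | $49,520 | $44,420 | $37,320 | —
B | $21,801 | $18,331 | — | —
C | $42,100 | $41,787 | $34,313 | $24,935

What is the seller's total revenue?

Pooled unit-bids ranked (top 3): 49,520 (A-1), 44,420 (A-2), 42,100 (C-1)
Next rejected bid: $41,787 (not a price — pay-as-bid).
Each winning unit pays its own bid.
Revenue = 49,520 + 44,420 + 42,100 = $136,040.

Total revenue: $136,040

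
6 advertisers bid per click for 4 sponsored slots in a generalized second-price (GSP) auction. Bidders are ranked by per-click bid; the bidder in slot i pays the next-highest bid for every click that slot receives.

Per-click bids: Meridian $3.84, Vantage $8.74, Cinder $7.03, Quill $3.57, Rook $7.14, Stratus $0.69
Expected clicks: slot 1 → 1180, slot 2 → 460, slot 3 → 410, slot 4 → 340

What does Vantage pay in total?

Vantage pays $8425.20

Per-click bids in order: $8.74 (Vantage) > $7.14 (Rook) > $7.03 (Cinder) > $3.84 (Meridian) > $3.57 (Quill) > …
Vantage holds slot 1 → pays next bid $7.14 × 1180 clicks = $8425.20.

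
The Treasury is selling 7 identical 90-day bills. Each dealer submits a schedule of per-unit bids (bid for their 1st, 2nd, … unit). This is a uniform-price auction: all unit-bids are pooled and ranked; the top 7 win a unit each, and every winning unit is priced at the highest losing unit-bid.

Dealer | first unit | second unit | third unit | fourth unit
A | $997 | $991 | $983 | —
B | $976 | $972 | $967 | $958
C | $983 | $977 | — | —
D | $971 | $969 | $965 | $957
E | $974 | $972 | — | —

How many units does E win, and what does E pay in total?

E: 1 unit, pays $972

Pooled unit-bids ranked (top 7): 997 (A-1), 991 (A-2), 983 (A-3), 983 (C-1), 977 (C-2), 976 (B-1), 974 (E-1)
First bid not allocated: $972.
E wins 1 unit(s) at $972 each.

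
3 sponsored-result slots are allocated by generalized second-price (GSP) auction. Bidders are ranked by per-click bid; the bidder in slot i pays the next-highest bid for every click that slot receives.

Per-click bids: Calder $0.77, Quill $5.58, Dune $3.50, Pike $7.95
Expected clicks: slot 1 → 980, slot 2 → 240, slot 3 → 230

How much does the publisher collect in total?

Per-click bids in order: $7.95 (Pike) > $5.58 (Quill) > $3.50 (Dune) > $0.77 (Calder)
Slot 1: Pike pays $5.58 × 980 = $5468.40
Slot 2: Quill pays $3.50 × 240 = $840.00
Slot 3: Dune pays $0.77 × 230 = $177.10
Total = $6485.50

Total revenue: $6485.50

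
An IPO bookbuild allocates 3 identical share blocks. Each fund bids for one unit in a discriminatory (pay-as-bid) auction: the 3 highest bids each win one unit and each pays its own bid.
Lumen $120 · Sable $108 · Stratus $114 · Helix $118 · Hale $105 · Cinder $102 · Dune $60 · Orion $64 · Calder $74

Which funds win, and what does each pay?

Bids ranked high→low: 120 (Lumen), 118 (Helix), 114 (Stratus), 108 (Sable), 105 (Hale), …
Winners (3 units): Lumen, Helix, Stratus.
Each winner pays its own bid: Lumen $120, Helix $118, Stratus $114.

Lumen $120, Helix $118, Stratus $114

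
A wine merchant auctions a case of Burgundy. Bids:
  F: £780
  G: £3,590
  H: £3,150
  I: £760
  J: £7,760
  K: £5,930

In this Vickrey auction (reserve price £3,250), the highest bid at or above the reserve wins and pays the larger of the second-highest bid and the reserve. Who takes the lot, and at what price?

Bids in order: 7,760 (J) > 5,930 (K) > 3,590 (G) > 3,150 (H) > 780 (F) > 760 (I)
J has the top bid at or above the reserve (£7,760).
max(second-highest £5,930, reserve £3,250) = £5,930; the reserve does not bind.

J pays £5,930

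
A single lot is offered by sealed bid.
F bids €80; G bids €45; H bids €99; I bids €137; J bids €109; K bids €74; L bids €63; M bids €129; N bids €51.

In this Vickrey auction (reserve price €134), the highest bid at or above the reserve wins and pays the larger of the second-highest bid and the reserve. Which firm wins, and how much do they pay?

I pays €134

Bids ranked: 137 (I) > 129 (M) > 109 (J) > 99 (H) > 80 (F) > 74 (K) > …
I has the top bid at or above the reserve (€137).
max(second-highest €129, reserve €134) = €134.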